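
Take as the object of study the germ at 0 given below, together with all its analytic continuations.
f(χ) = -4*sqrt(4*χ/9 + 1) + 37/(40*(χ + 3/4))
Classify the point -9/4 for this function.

The term (-4)*sqrt(1 - χ/(-9/4)) has argument 1 - -9/4/(-9/4) = 0 at -9/4: a square-root (algebraic, two-sheeted) branch point; the remaining terms are analytic or single-valued there.

The point is an algebraic (square-root) branch point.


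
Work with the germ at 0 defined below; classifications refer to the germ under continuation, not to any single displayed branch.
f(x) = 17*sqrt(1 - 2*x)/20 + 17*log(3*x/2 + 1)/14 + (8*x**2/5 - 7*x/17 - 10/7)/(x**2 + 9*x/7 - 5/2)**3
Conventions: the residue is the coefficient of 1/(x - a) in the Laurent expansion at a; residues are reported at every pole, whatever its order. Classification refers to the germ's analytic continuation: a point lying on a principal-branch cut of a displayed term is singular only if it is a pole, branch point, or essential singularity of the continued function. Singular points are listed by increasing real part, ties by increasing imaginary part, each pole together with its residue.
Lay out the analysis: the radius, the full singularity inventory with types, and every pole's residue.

Radius of convergence at 0: 1/2.
At -9/14 - (1/14)*sqrt(571): a pole of order 3; residue (17626427/15824399935)*sqrt(571).
At -2/3: a logarithmic branch point.
At 1/2: an algebraic (square-root) branch point.
At -9/14 + (1/14)*sqrt(571): a pole of order 3; residue -(17626427/15824399935)*sqrt(571).

Denominator factor (x**2 + 9*x/7 - 5/2)^3: discriminant 571/49, real irrational roots -9/14 + (1/14)*sqrt(571) and -9/14 - (1/14)*sqrt(571); poles of order 3, moduli -9/14 + (1/14)*sqrt(571) and 9/14 + (1/14)*sqrt(571).
Branch term (17/14)*log(1 - x/(-2/3)): its argument vanishes at x = -2/3, a logarithmic branch point, modulus 2/3.
Branch term (17/20)*sqrt(1 - x/(1/2)): its argument vanishes at x = 1/2, a square-root branch point, modulus 1/2.
The radius of convergence is the smallest modulus among the singular points: 1/2.
The branch terms are analytic at -9/14 - (1/14)*sqrt(571) and contribute nothing to the residue; only the rational part matters.
The factor x**2 + 9*x/7 - 5/2 splits as (x - a)(x - a') with a = -9/14 - (1/14)*sqrt(571), a' = -9/14 + (1/14)*sqrt(571). At the order-3 pole a set g(x) = (x - a)^3*(rational part) = [8*x**2/5 - 7*x/17 - 10/7] / (x - a')^3.
Order-3 pole: residue = g''(a)/2; g''(-9/14 - (1/14)*sqrt(571)) = (35252854/15824399935)*sqrt(571), so the residue is (17626427/15824399935)*sqrt(571).
The branch terms are analytic at -9/14 + (1/14)*sqrt(571) and contribute nothing to the residue; only the rational part matters.
The factor x**2 + 9*x/7 - 5/2 splits as (x - a)(x - a') with a = -9/14 + (1/14)*sqrt(571), a' = -9/14 - (1/14)*sqrt(571). At the order-3 pole a set g(x) = (x - a)^3*(rational part) = [8*x**2/5 - 7*x/17 - 10/7] / (x - a')^3.
Order-3 pole: residue = g''(a)/2; g''(-9/14 + (1/14)*sqrt(571)) = -(35252854/15824399935)*sqrt(571), so the residue is -(17626427/15824399935)*sqrt(571).
List the singular points by increasing real part (a conjugate pair: the negative imaginary part first).


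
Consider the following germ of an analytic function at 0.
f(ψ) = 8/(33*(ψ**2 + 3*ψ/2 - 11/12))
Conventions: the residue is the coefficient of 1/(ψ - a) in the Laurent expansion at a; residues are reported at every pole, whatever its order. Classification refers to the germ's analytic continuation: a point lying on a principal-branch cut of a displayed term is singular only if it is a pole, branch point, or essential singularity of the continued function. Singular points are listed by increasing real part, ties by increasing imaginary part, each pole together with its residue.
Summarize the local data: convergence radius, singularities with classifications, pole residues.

Denominator factor (ψ**2 + 3*ψ/2 - 11/12): discriminant 71/12, real irrational roots -3/4 + (1/12)*sqrt(213) and -3/4 - (1/12)*sqrt(213); poles of order 1, moduli -3/4 + (1/12)*sqrt(213) and 3/4 + (1/12)*sqrt(213).
The radius of convergence is the smallest modulus among the singular points: -3/4 + (1/12)*sqrt(213).
The factor ψ**2 + 3*ψ/2 - 11/12 splits as (ψ - a)(ψ - a') with a = -3/4 - (1/12)*sqrt(213), a' = -3/4 + (1/12)*sqrt(213). At the order-1 pole a set g(ψ) = (ψ - a)*f(ψ) = [8/33] / (ψ - a').
Simple pole: residue = g(a) at a = -3/4 - (1/12)*sqrt(213), which is -(16/2343)*sqrt(213).
The factor ψ**2 + 3*ψ/2 - 11/12 splits as (ψ - a)(ψ - a') with a = -3/4 + (1/12)*sqrt(213), a' = -3/4 - (1/12)*sqrt(213). At the order-1 pole a set g(ψ) = (ψ - a)*f(ψ) = [8/33] / (ψ - a').
Simple pole: residue = g(a) at a = -3/4 + (1/12)*sqrt(213), which is (16/2343)*sqrt(213).
List the singular points by increasing real part (a conjugate pair: the negative imaginary part first).

Radius of convergence at 0: -3/4 + (1/12)*sqrt(213).
At -3/4 - (1/12)*sqrt(213): a pole of order 1; residue -(16/2343)*sqrt(213).
At -3/4 + (1/12)*sqrt(213): a pole of order 1; residue (16/2343)*sqrt(213).


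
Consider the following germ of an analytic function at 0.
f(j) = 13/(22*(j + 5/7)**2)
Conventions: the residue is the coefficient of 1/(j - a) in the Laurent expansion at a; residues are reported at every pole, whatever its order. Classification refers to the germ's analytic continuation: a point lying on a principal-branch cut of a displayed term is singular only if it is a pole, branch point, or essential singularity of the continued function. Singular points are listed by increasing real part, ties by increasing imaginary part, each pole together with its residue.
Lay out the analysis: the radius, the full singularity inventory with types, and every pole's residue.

Radius of convergence at 0: 5/7.
At -5/7: a pole of order 2; residue 0.

Denominator factor (j + 5/7)^2: pole of order 2 at -5/7, modulus 5/7.
The radius of convergence is the smallest modulus among the singular points: 5/7.
At the order-2 pole -5/7 set g(j) = (j - (-5/7))^2*f(j) = 13/22.
Order-2 pole: residue = g'(a); g'(-5/7) = 0, so the residue is 0.


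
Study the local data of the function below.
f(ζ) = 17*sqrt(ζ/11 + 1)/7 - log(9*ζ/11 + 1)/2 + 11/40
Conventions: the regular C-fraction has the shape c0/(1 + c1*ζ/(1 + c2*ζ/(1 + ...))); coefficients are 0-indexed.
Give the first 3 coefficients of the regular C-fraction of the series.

Taylor coefficients (expand at 0): a_0 = 757/280, a_1 = -23/77, a_2 = 1117/6776.
c0 = a_0 = 757/280. Peel one level at a time: if S = 1 + c*ζ/S' with S'(0) = 1, then c is the ζ-coefficient of S and S' = c*ζ/(S - 1).
S_1 = c0/f = 1 + (920/8327)*ζ + (-3381445/69338929)*ζ^2 + ...; c1 = 920/8327.
S_2 = c1*ζ/(S_1 - 1) = 1 + (676289/1532168)*ζ + ...; c2 = 676289/1532168.

The regular C-fraction coefficients are [757/280, 920/8327, 676289/1532168].


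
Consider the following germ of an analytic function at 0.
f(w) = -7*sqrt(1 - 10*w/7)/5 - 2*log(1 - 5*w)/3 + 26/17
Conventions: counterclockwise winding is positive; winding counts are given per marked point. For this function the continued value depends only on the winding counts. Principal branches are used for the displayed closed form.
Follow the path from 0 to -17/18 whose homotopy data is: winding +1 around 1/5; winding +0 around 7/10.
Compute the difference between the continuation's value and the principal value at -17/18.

The rational part is single-valued and drops out of the difference; each branch term changes only by its own monodromy.
(-2/3)*log(1 - w/(1/5)): each positive loop around 1/5 adds 2*pi*i to the log, so winding +1 contributes (-2/3)*(1)*2*pi*i = -(4/3)*pi*i.
(-7/5)*sqrt(1 - w/(7/10)): winding +0 is even, the square root returns to the same sheet, contribution 0.
Summing the contributions at w = -17/18 gives -(4/3)*pi*i.

Continued minus principal equals -(4/3)*pi*i.


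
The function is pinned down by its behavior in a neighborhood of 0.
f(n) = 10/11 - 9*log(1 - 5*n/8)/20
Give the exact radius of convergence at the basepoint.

The radius of convergence is 8/5.

Branch term (-9/20)*log(1 - n/(8/5)): its argument vanishes at n = 8/5, a logarithmic branch point, modulus 8/5.
The radius of convergence is the smallest modulus among the singular points: 8/5.


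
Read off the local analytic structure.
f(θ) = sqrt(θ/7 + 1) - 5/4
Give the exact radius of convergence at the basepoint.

Branch term (1)*sqrt(1 - θ/(-7)): its argument vanishes at θ = -7, a square-root branch point, modulus 7.
The radius of convergence is the smallest modulus among the singular points: 7.

The radius of convergence is 7.


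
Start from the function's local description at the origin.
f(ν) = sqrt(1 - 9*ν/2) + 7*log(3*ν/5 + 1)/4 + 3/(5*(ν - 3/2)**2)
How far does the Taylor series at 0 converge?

Denominator factor (ν - 3/2)^2: pole of order 2 at 3/2, modulus 3/2.
Branch term (1)*sqrt(1 - ν/(2/9)): its argument vanishes at ν = 2/9, a square-root branch point, modulus 2/9.
Branch term (7/4)*log(1 - ν/(-5/3)): its argument vanishes at ν = -5/3, a logarithmic branch point, modulus 5/3.
The radius of convergence is the smallest modulus among the singular points: 2/9.

The radius of convergence is 2/9.


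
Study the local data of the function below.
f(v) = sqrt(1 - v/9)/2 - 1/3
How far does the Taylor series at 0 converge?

Branch term (1/2)*sqrt(1 - v/(9)): its argument vanishes at v = 9, a square-root branch point, modulus 9.
The radius of convergence is the smallest modulus among the singular points: 9.

The radius of convergence is 9.


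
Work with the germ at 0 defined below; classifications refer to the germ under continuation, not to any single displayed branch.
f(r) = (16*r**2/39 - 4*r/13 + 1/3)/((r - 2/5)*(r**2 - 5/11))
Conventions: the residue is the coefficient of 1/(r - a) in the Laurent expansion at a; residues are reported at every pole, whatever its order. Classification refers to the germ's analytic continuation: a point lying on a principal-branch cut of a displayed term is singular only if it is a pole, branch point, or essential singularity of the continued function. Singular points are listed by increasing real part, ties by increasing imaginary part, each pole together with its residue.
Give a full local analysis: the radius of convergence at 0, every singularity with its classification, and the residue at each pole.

Denominator factor (r**2 - 5/11): discriminant 20/11, real irrational roots (1/11)*sqrt(55) and -(1/11)*sqrt(55); poles of order 1, moduli (1/11)*sqrt(55) and (1/11)*sqrt(55).
Denominator factor (r - 2/5): pole of order 1 at 2/5, modulus 2/5.
The radius of convergence is the smallest modulus among the singular points: 2/5.
The factor r**2 - 5/11 splits as (r - a)(r - a') with a = -(1/11)*sqrt(55), a' = (1/11)*sqrt(55). At the order-1 pole a set g(r) = (r - a)*f(r) = [(16*r**2/39 - 4*r/13 + 1/3)/(r - 2/5)] / (r - a').
Simple pole: residue = g(a) at a = -(1/11)*sqrt(55), which is 4255/6318 - (73/3159)*sqrt(55).
At the order-1 pole 2/5 set g(r) = (r - (2/5))*f(r) = (16*r**2/39 - 4*r/13 + 1/3)/(r**2 - 5/11).
Simple pole: residue = g(a) at a = 2/5, which is -2959/3159.
The factor r**2 - 5/11 splits as (r - a)(r - a') with a = (1/11)*sqrt(55), a' = -(1/11)*sqrt(55). At the order-1 pole a set g(r) = (r - a)*f(r) = [(16*r**2/39 - 4*r/13 + 1/3)/(r - 2/5)] / (r - a').
Simple pole: residue = g(a) at a = (1/11)*sqrt(55), which is 4255/6318 + (73/3159)*sqrt(55).
List the singular points by increasing real part (a conjugate pair: the negative imaginary part first).

Radius of convergence at 0: 2/5.
At -(1/11)*sqrt(55): a pole of order 1; residue 4255/6318 - (73/3159)*sqrt(55).
At 2/5: a pole of order 1; residue -2959/3159.
At (1/11)*sqrt(55): a pole of order 1; residue 4255/6318 + (73/3159)*sqrt(55).


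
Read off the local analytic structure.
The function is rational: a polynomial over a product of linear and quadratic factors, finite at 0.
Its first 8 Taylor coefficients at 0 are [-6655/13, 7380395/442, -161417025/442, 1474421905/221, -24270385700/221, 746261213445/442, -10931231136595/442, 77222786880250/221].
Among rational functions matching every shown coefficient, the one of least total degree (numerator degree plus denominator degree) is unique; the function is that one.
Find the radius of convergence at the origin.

The radius of convergence is 1/11.

No rational of total degree below 4 reproduces all 8 coefficients; solving the [1/3] Pade equations on them gives f(w) = (-5*w/34 - 5/13)/(w + 1/11)**3, whose expansion matches every shown term.
Denominator factor (w + 1/11)^3: pole of order 3 at -1/11, modulus 1/11.
The radius of convergence is the smallest modulus among the singular points: 1/11.


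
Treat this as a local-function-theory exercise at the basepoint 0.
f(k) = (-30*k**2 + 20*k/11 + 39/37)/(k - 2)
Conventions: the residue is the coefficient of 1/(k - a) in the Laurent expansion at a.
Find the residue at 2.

At the order-1 pole 2 set g(k) = (k - (2))*f(k) = -30*k**2 + 20*k/11 + 39/37.
Simple pole: residue = g(a) at a = 2, which is -46931/407.

The residue is -46931/407.


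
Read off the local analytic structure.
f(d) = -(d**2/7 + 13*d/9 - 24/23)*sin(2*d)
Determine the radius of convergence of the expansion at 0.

The factor -sin(2*d) is entire and contributes no finite singular point.
The polynomial part has no poles.
No finite singular points: the Taylor series at 0 converges everywhere.

The radius of convergence is infinite.


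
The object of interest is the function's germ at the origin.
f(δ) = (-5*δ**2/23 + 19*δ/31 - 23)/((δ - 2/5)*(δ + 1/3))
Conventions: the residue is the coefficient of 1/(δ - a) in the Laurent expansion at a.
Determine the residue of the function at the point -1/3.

At the order-1 pole -1/3 set g(δ) = (δ - (-1/3))*f(δ) = (-5*δ**2/23 + 19*δ/31 - 23)/(δ - 2/5).
Simple pole: residue = g(a) at a = -1/3, which is 745285/23529.

The residue is 745285/23529.


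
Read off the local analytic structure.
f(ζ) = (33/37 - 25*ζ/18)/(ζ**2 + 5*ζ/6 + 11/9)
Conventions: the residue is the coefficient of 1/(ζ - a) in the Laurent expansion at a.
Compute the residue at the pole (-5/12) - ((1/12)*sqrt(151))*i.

The factor ζ**2 + 5*ζ/6 + 11/9 splits as (ζ - a)(ζ - a') with a = (-5/12) - ((1/12)*sqrt(151))*i, a' = (-5/12) + ((1/12)*sqrt(151))*i. At the order-1 pole a set g(ζ) = (ζ - a)*f(ζ) = [33/37 - 25*ζ/18] / (ζ - a').
Simple pole: residue = g(a) at a = (-5/12) - ((1/12)*sqrt(151))*i, which is (-25/36) + ((11753/201132)*sqrt(151))*i.

The residue is (-25/36) + ((11753/201132)*sqrt(151))*i.


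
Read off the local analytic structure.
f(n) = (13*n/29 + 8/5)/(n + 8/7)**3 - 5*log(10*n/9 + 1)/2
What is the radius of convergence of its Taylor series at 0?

Denominator factor (n + 8/7)^3: pole of order 3 at -8/7, modulus 8/7.
Branch term (-5/2)*log(1 - n/(-9/10)): its argument vanishes at n = -9/10, a logarithmic branch point, modulus 9/10.
The radius of convergence is the smallest modulus among the singular points: 9/10.

The radius of convergence is 9/10.


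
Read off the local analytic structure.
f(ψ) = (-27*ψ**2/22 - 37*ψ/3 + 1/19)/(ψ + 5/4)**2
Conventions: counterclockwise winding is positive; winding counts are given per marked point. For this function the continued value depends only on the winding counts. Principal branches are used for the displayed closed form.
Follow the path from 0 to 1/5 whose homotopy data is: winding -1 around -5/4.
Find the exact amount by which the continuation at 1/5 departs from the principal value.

Continued minus principal equals 0.

The function is rational, hence single-valued: continuing it around any pole returns the same value, so the difference is 0.


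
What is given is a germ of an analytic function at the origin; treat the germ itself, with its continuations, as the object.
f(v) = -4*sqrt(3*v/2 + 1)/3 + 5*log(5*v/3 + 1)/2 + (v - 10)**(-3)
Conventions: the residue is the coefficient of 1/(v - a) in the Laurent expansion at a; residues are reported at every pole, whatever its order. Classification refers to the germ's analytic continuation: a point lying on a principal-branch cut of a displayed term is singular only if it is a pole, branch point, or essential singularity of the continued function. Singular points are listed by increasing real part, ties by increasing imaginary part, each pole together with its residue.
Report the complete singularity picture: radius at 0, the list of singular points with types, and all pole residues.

Denominator factor (v - 10)^3: pole of order 3 at 10, modulus 10.
Branch term (5/2)*log(1 - v/(-3/5)): its argument vanishes at v = -3/5, a logarithmic branch point, modulus 3/5.
Branch term (-4/3)*sqrt(1 - v/(-2/3)): its argument vanishes at v = -2/3, a square-root branch point, modulus 2/3.
The radius of convergence is the smallest modulus among the singular points: 3/5.
The branch terms are analytic at 10 and contribute nothing to the residue; only the rational part matters.
At the order-3 pole 10 set g(v) = (v - (10))^3*(rational part) = 1.
Order-3 pole: residue = g''(a)/2; g''(10) = 0, so the residue is 0.
List the singular points by increasing real part (a conjugate pair: the negative imaginary part first).

Radius of convergence at 0: 3/5.
At -2/3: an algebraic (square-root) branch point.
At -3/5: a logarithmic branch point.
At 10: a pole of order 3; residue 0.


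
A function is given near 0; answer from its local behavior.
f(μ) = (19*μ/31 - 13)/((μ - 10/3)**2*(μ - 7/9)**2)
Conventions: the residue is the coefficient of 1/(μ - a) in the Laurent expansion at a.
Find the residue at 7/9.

At the order-2 pole 7/9 set g(μ) = (μ - (7/9))^2*f(μ) = (19*μ/31 - 13)/(μ - 10/3)**2.
Order-2 pole: residue = g'(a); g'(7/9) = -530631/377177, so the residue is -530631/377177.

The residue is -530631/377177.


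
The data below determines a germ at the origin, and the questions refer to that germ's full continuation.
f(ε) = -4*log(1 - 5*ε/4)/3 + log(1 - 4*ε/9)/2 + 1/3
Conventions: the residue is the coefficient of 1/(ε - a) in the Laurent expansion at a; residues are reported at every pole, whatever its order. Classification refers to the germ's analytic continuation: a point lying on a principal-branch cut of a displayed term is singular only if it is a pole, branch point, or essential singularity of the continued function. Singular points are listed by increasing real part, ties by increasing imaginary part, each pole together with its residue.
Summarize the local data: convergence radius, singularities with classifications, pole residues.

Branch term (-4/3)*log(1 - ε/(4/5)): its argument vanishes at ε = 4/5, a logarithmic branch point, modulus 4/5.
Branch term (1/2)*log(1 - ε/(9/4)): its argument vanishes at ε = 9/4, a logarithmic branch point, modulus 9/4.
The radius of convergence is the smallest modulus among the singular points: 4/5.
List the singular points by increasing real part (a conjugate pair: the negative imaginary part first).

Radius of convergence at 0: 4/5.
At 4/5: a logarithmic branch point.
At 9/4: a logarithmic branch point.


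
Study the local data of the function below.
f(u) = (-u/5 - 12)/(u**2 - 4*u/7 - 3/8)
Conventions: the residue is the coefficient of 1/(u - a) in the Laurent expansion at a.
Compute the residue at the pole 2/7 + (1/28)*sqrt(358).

The residue is -1/10 - (422/895)*sqrt(358).

The factor u**2 - 4*u/7 - 3/8 splits as (u - a)(u - a') with a = 2/7 + (1/28)*sqrt(358), a' = 2/7 - (1/28)*sqrt(358). At the order-1 pole a set g(u) = (u - a)*f(u) = [-u/5 - 12] / (u - a').
Simple pole: residue = g(a) at a = 2/7 + (1/28)*sqrt(358), which is -1/10 - (422/895)*sqrt(358).


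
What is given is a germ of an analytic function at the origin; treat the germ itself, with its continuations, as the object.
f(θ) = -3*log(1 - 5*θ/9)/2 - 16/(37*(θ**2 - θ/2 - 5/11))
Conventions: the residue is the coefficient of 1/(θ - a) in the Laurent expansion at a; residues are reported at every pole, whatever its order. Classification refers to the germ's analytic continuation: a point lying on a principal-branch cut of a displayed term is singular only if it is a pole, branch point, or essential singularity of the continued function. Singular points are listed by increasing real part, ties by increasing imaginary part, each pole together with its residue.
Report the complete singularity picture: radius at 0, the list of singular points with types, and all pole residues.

Radius of convergence at 0: -1/4 + (1/44)*sqrt(1001).
At 1/4 - (1/44)*sqrt(1001): a pole of order 1; residue (32/3367)*sqrt(1001).
At 1/4 + (1/44)*sqrt(1001): a pole of order 1; residue -(32/3367)*sqrt(1001).
At 9/5: a logarithmic branch point.

Denominator factor (θ**2 - θ/2 - 5/11): discriminant 91/44, real irrational roots 1/4 + (1/44)*sqrt(1001) and 1/4 - (1/44)*sqrt(1001); poles of order 1, moduli 1/4 + (1/44)*sqrt(1001) and -1/4 + (1/44)*sqrt(1001).
Branch term (-3/2)*log(1 - θ/(9/5)): its argument vanishes at θ = 9/5, a logarithmic branch point, modulus 9/5.
The radius of convergence is the smallest modulus among the singular points: -1/4 + (1/44)*sqrt(1001).
The branch term is analytic at 1/4 - (1/44)*sqrt(1001) and contributes nothing to the residue; only the rational part matters.
The factor θ**2 - θ/2 - 5/11 splits as (θ - a)(θ - a') with a = 1/4 - (1/44)*sqrt(1001), a' = 1/4 + (1/44)*sqrt(1001). At the order-1 pole a set g(θ) = (θ - a)*(rational part) = [-16/37] / (θ - a').
Simple pole: residue = g(a) at a = 1/4 - (1/44)*sqrt(1001), which is (32/3367)*sqrt(1001).
The branch term is analytic at 1/4 + (1/44)*sqrt(1001) and contributes nothing to the residue; only the rational part matters.
The factor θ**2 - θ/2 - 5/11 splits as (θ - a)(θ - a') with a = 1/4 + (1/44)*sqrt(1001), a' = 1/4 - (1/44)*sqrt(1001). At the order-1 pole a set g(θ) = (θ - a)*(rational part) = [-16/37] / (θ - a').
Simple pole: residue = g(a) at a = 1/4 + (1/44)*sqrt(1001), which is -(32/3367)*sqrt(1001).
List the singular points by increasing real part (a conjugate pair: the negative imaginary part first).


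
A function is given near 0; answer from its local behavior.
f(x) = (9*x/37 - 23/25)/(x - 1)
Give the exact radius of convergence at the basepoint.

The radius of convergence is 1.

Denominator factor (x - 1): pole of order 1 at 1, modulus 1.
The radius of convergence is the smallest modulus among the singular points: 1.


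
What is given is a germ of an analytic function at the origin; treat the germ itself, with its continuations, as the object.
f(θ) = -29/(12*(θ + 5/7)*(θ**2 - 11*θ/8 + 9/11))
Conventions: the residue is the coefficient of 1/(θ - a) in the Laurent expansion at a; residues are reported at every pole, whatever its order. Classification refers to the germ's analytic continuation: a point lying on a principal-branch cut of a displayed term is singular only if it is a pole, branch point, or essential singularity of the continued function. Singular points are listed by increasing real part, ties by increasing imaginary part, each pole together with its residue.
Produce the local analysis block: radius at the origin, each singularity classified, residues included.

Radius of convergence at 0: 5/7.
At -5/7: a pole of order 1; residue -31262/29889.
At (11/16) - ((1/176)*sqrt(10703))*i: a pole of order 1; residue (15631/29889) - ((50083/4154571)*sqrt(10703))*i.
At (11/16) + ((1/176)*sqrt(10703))*i: a pole of order 1; residue (15631/29889) + ((50083/4154571)*sqrt(10703))*i.


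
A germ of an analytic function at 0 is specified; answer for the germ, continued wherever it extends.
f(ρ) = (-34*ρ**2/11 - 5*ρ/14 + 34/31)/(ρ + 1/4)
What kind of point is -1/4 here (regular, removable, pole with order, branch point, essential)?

The point is a pole of order 1.

The denominator factor ρ + 1/4 vanishes at -1/4 and appears to the power 1; the numerator there equals 2370/2387, nonzero, and no other factor vanishes.
Hence a pole whose order is the multiplicity, 1.


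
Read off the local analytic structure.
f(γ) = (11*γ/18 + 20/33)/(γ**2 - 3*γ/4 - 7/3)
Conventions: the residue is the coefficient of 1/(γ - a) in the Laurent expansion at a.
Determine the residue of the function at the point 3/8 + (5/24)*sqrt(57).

The residue is 11/36 + (147/4180)*sqrt(57).

The factor γ**2 - 3*γ/4 - 7/3 splits as (γ - a)(γ - a') with a = 3/8 + (5/24)*sqrt(57), a' = 3/8 - (5/24)*sqrt(57). At the order-1 pole a set g(γ) = (γ - a)*f(γ) = [11*γ/18 + 20/33] / (γ - a').
Simple pole: residue = g(a) at a = 3/8 + (5/24)*sqrt(57), which is 11/36 + (147/4180)*sqrt(57).


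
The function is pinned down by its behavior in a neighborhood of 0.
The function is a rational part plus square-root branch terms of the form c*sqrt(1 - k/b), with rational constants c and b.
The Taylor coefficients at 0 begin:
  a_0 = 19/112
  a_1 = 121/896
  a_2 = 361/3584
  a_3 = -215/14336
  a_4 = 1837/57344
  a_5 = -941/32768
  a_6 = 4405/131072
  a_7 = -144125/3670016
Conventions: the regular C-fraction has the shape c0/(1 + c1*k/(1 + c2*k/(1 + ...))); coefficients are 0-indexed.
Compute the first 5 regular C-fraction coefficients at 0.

Taylor coefficients (read off): a_0 = 19/112, a_1 = 121/896, a_2 = 361/3584, a_3 = -215/14336, a_4 = 1837/57344.
c0 = a_0 = 19/112. Peel one level at a time: if S = 1 + c*k/S' with S'(0) = 1, then c is the k-coefficient of S and S' = c*k/(S - 1).
S_1 = c0/f = 1 + (-121/152)*k + (923/23104)*k^2 + ...; c1 = -121/152.
S_2 = c1*k/(S_1 - 1) = 1 + (923/18392)*k + (9771/14641)*k^2 + ...; c2 = 923/18392.
S_3 = c2*k/(S_2 - 1) = 1 + (-1485192/111683)*k + (329083857/1703858)*k^2 + ...; c3 = -1485192/111683.
S_4 = c3*k/(S_3 - 1) = 1 + (698581521/48099376)*k + ...; c4 = 698581521/48099376.

The regular C-fraction coefficients are [19/112, -121/152, 923/18392, -1485192/111683, 698581521/48099376].


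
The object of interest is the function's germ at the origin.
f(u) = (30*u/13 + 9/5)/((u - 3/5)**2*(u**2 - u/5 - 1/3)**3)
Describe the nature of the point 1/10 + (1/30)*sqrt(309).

The point is a pole of order 3.

The denominator factor u**2 - u/5 - 1/3 vanishes at 1/10 + (1/30)*sqrt(309) and appears to the power 3; the numerator there equals 132/65 + (1/13)*sqrt(309), nonzero, and no other factor vanishes.
Hence a pole whose order is the multiplicity, 3.


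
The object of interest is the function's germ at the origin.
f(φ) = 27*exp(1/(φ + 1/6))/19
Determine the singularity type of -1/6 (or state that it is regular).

The exponent 1/(φ - (-1/6)) has a pole at -1/6, so exp(1/(φ - (-1/6))) takes every nonzero value near it: an essential singularity (not a pole of any order).

The point is an essential singularity.


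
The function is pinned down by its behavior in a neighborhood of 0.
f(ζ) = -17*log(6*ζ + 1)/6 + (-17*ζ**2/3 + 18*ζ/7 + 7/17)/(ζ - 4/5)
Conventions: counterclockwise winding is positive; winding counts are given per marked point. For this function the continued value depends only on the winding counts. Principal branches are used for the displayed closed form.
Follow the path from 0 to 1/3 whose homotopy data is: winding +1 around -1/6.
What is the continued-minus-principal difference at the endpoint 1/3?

The rational part is single-valued and drops out of the difference; each branch term changes only by its own monodromy.
(-17/6)*log(1 - ζ/(-1/6)): each positive loop around -1/6 adds 2*pi*i to the log, so winding +1 contributes (-17/6)*(1)*2*pi*i = -(17/3)*pi*i.
Summing the contributions at ζ = 1/3 gives -(17/3)*pi*i.

Continued minus principal equals -(17/3)*pi*i.


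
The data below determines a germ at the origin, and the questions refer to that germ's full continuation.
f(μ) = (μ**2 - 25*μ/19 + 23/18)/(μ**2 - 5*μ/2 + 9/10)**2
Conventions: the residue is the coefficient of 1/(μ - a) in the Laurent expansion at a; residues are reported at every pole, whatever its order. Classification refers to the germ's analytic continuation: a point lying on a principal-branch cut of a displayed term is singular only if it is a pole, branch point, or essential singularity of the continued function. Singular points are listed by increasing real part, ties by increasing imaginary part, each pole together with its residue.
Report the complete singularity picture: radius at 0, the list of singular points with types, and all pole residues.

Radius of convergence at 0: 5/4 - (1/20)*sqrt(265).
At 5/4 - (1/20)*sqrt(265): a pole of order 2; residue (7292/480339)*sqrt(265).
At 5/4 + (1/20)*sqrt(265): a pole of order 2; residue -(7292/480339)*sqrt(265).

Denominator factor (μ**2 - 5*μ/2 + 9/10)^2: discriminant 53/20, real irrational roots 5/4 + (1/20)*sqrt(265) and 5/4 - (1/20)*sqrt(265); poles of order 2, moduli 5/4 + (1/20)*sqrt(265) and 5/4 - (1/20)*sqrt(265).
The radius of convergence is the smallest modulus among the singular points: 5/4 - (1/20)*sqrt(265).
The factor μ**2 - 5*μ/2 + 9/10 splits as (μ - a)(μ - a') with a = 5/4 - (1/20)*sqrt(265), a' = 5/4 + (1/20)*sqrt(265). At the order-2 pole a set g(μ) = (μ - a)^2*f(μ) = [μ**2 - 25*μ/19 + 23/18] / (μ - a')^2.
Order-2 pole: residue = g'(a); g'(5/4 - (1/20)*sqrt(265)) = (7292/480339)*sqrt(265), so the residue is (7292/480339)*sqrt(265).
The factor μ**2 - 5*μ/2 + 9/10 splits as (μ - a)(μ - a') with a = 5/4 + (1/20)*sqrt(265), a' = 5/4 - (1/20)*sqrt(265). At the order-2 pole a set g(μ) = (μ - a)^2*f(μ) = [μ**2 - 25*μ/19 + 23/18] / (μ - a')^2.
Order-2 pole: residue = g'(a); g'(5/4 + (1/20)*sqrt(265)) = -(7292/480339)*sqrt(265), so the residue is -(7292/480339)*sqrt(265).
List the singular points by increasing real part (a conjugate pair: the negative imaginary part first).


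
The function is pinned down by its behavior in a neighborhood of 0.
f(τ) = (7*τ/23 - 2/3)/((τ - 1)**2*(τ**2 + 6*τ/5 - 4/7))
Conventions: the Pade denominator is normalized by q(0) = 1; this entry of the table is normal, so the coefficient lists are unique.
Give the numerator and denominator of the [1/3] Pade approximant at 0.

The Pade approximant has numerator coefficients [7/6, 3306625/8503284]; denominator coefficients [1, -1019829/308090, 352613/616180, 173219/61618].

Taylor coefficients needed (expand at 0): a_0 = 7/6, a_1 = 2933/690, a_2 = 184961/13800, a_3 = 1778077/46000, a_4 = 24916171/230000.
Write the denominator as Q(τ) = 1 + q1*τ + q2*τ^2 + q3*τ^3. Requiring Q*f - P = O(τ^5) with deg P <= 1 kills the coefficients of τ^2..τ^4 in Q*f:
  τ^2: a_2 + q1*a_1 + q2*a_0 = 0, i.e. 184961/13800 + (2933/690)*q1 + (7/6)*q2 = 0.
  τ^3: a_3 + q1*a_2 + q2*a_1 + q3*a_0 = 0, i.e. 1778077/46000 + (184961/13800)*q1 + (2933/690)*q2 + (7/6)*q3 = 0.
  τ^4: a_4 + q1*a_3 + q2*a_2 + q3*a_1 = 0, i.e. 24916171/230000 + (1778077/46000)*q1 + (184961/13800)*q2 + (2933/690)*q3 = 0.
Solving this linear system: q1 = -1019829/308090, q2 = 352613/616180, q3 = 173219/61618.
The numerator is Q*f truncated at degree 1: P0 = a_0 = 7/6; P1 = a_1 + q1*a_0 = 3306625/8503284.


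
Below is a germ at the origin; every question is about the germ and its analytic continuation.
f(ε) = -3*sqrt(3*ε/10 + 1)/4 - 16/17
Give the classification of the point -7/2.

There is no denominator, hence no pole anywhere.
Branch term sqrt(1 - ε/(-10/3)): argument at -7/2 is -1/20, nonzero, so -7/2 is not its branch point (a point on a principal cut is still regular for the continued germ).
So the germ continues analytically to -7/2.

The point is a regular point.


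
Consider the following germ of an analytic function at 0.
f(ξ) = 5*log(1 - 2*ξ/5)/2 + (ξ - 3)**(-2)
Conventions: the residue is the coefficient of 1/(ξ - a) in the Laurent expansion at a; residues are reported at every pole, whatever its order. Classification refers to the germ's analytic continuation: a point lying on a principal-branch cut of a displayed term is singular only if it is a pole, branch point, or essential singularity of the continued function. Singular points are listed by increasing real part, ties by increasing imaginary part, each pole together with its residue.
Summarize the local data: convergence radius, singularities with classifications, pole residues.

Denominator factor (ξ - 3)^2: pole of order 2 at 3, modulus 3.
Branch term (5/2)*log(1 - ξ/(5/2)): its argument vanishes at ξ = 5/2, a logarithmic branch point, modulus 5/2.
The radius of convergence is the smallest modulus among the singular points: 5/2.
The branch term is analytic at 3 and contributes nothing to the residue; only the rational part matters.
At the order-2 pole 3 set g(ξ) = (ξ - (3))^2*(rational part) = 1.
Order-2 pole: residue = g'(a); g'(3) = 0, so the residue is 0.
List the singular points by increasing real part (a conjugate pair: the negative imaginary part first).

Radius of convergence at 0: 5/2.
At 5/2: a logarithmic branch point.
At 3: a pole of order 2; residue 0.


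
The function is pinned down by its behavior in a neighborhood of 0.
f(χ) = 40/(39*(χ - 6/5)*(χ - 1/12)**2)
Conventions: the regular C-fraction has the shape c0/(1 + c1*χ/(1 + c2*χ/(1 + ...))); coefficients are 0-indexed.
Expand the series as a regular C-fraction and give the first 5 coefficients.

Taylor coefficients (expand at 0): a_0 = -1600/13, a_1 = -119200/39, a_2 = -6518800/117, a_3 = -314895400/351, a_4 = -14224166500/1053.
c0 = a_0 = -1600/13. Peel one level at a time: if S = 1 + c*χ/S' with S'(0) = 1, then c is the χ-coefficient of S and S' = c*χ/(S - 1).
S_1 = c0/f = 1 + (-149/6)*χ + (164)*χ^2 + ...; c1 = -149/6.
S_2 = c1*χ/(S_1 - 1) = 1 + (984/149)*χ + (860976/22201)*χ^2 + ...; c2 = 984/149.
S_3 = c2*χ/(S_2 - 1) = 1 + (-35874/6109)*χ + (900/1681)*χ^2 + ...; c3 = -35874/6109.
S_4 = c3*χ/(S_3 - 1) = 1 + (7450/81713)*χ + ...; c4 = 7450/81713.

The regular C-fraction coefficients are [-1600/13, -149/6, 984/149, -35874/6109, 7450/81713].


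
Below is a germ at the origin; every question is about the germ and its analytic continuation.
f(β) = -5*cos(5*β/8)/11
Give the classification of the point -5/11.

There is no denominator, hence no pole anywhere.
The factor cos(5*β/8) is entire.
So the germ continues analytically to -5/11.

The point is a regular point.


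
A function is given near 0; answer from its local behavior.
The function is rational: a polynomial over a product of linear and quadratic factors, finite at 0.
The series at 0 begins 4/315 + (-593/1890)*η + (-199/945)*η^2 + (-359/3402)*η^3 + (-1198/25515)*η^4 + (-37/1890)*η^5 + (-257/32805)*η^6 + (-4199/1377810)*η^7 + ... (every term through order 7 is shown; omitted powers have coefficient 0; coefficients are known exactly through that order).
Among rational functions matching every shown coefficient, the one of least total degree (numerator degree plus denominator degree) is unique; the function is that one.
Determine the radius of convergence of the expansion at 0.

No rational of total degree below 3 reproduces all 8 coefficients; solving the [1/2] Pade equations on them gives f(η) = (4/35 - 29*η/10)/(η - 3)**2, whose expansion matches every shown term.
Denominator factor (η - 3)^2: pole of order 2 at 3, modulus 3.
The radius of convergence is the smallest modulus among the singular points: 3.

The radius of convergence is 3.


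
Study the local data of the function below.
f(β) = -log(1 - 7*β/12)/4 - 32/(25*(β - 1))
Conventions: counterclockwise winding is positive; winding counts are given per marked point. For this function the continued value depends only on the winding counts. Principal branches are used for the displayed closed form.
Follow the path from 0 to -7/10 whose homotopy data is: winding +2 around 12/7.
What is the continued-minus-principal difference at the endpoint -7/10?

Continued minus principal equals -pi*i.

The rational part is single-valued and drops out of the difference; each branch term changes only by its own monodromy.
(-1/4)*log(1 - β/(12/7)): each positive loop around 12/7 adds 2*pi*i to the log, so winding +2 contributes (-1/4)*(2)*2*pi*i = -pi*i.
Summing the contributions at β = -7/10 gives -pi*i.


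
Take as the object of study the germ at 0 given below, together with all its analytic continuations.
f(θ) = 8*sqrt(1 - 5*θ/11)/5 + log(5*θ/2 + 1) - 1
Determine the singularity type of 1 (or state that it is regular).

The point is a regular point.

There is no denominator, hence no pole anywhere.
Branch term log(1 - θ/(-2/5)): argument at 1 is 7/2, nonzero, so 1 is not its branch point (a point on a principal cut is still regular for the continued germ).
Branch term sqrt(1 - θ/(11/5)): argument at 1 is 6/11, nonzero, so 1 is not its branch point (a point on a principal cut is still regular for the continued germ).
So the germ continues analytically to 1.


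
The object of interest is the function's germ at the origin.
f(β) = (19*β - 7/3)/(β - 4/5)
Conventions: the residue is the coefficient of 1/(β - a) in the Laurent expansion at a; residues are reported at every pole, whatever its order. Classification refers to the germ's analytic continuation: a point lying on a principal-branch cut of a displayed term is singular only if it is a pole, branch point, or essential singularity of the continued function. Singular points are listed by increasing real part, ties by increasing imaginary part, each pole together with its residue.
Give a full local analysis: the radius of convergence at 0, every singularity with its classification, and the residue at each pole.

Denominator factor (β - 4/5): pole of order 1 at 4/5, modulus 4/5.
The radius of convergence is the smallest modulus among the singular points: 4/5.
At the order-1 pole 4/5 set g(β) = (β - (4/5))*f(β) = 19*β - 7/3.
Simple pole: residue = g(a) at a = 4/5, which is 193/15.

Radius of convergence at 0: 4/5.
At 4/5: a pole of order 1; residue 193/15.


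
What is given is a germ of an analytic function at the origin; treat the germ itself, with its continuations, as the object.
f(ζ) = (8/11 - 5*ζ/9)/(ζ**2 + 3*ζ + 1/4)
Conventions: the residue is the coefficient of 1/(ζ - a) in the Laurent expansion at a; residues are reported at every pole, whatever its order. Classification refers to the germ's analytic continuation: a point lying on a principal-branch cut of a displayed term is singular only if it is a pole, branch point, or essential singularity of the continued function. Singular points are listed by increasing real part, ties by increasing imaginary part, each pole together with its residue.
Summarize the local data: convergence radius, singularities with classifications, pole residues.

Radius of convergence at 0: 3/2 - sqrt(2).
At -3/2 - sqrt(2): a pole of order 1; residue -5/18 - (103/264)*sqrt(2).
At -3/2 + sqrt(2): a pole of order 1; residue -5/18 + (103/264)*sqrt(2).

Denominator factor (ζ**2 + 3*ζ + 1/4): discriminant 8, real irrational roots -3/2 + sqrt(2) and -3/2 - sqrt(2); poles of order 1, moduli 3/2 - sqrt(2) and 3/2 + sqrt(2).
The radius of convergence is the smallest modulus among the singular points: 3/2 - sqrt(2).
The factor ζ**2 + 3*ζ + 1/4 splits as (ζ - a)(ζ - a') with a = -3/2 - sqrt(2), a' = -3/2 + sqrt(2). At the order-1 pole a set g(ζ) = (ζ - a)*f(ζ) = [8/11 - 5*ζ/9] / (ζ - a').
Simple pole: residue = g(a) at a = -3/2 - sqrt(2), which is -5/18 - (103/264)*sqrt(2).
The factor ζ**2 + 3*ζ + 1/4 splits as (ζ - a)(ζ - a') with a = -3/2 + sqrt(2), a' = -3/2 - sqrt(2). At the order-1 pole a set g(ζ) = (ζ - a)*f(ζ) = [8/11 - 5*ζ/9] / (ζ - a').
Simple pole: residue = g(a) at a = -3/2 + sqrt(2), which is -5/18 + (103/264)*sqrt(2).
List the singular points by increasing real part (a conjugate pair: the negative imaginary part first).


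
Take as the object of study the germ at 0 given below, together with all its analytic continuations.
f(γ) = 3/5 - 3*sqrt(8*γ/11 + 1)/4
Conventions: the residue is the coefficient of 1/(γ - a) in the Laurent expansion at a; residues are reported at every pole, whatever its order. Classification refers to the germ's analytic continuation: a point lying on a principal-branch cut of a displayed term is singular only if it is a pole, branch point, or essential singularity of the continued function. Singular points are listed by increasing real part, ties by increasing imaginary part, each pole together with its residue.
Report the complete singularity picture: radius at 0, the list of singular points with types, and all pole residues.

Branch term (-3/4)*sqrt(1 - γ/(-11/8)): its argument vanishes at γ = -11/8, a square-root branch point, modulus 11/8.
The radius of convergence is the smallest modulus among the singular points: 11/8.

Radius of convergence at 0: 11/8.
At -11/8: an algebraic (square-root) branch point.
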